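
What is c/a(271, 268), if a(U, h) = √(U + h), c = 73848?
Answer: 73848*√11/77 ≈ 3180.9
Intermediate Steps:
c/a(271, 268) = 73848/(√(271 + 268)) = 73848/(√539) = 73848/((7*√11)) = 73848*(√11/77) = 73848*√11/77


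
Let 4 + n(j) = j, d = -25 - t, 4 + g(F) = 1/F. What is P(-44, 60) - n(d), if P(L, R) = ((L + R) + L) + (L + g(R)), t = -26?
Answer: -4379/60 ≈ -72.983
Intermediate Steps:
g(F) = -4 + 1/F
d = 1 (d = -25 - 1*(-26) = -25 + 26 = 1)
n(j) = -4 + j
P(L, R) = -4 + R + 1/R + 3*L (P(L, R) = ((L + R) + L) + (L + (-4 + 1/R)) = (R + 2*L) + (-4 + L + 1/R) = -4 + R + 1/R + 3*L)
P(-44, 60) - n(d) = (-4 + 60 + 1/60 + 3*(-44)) - (-4 + 1) = (-4 + 60 + 1/60 - 132) - 1*(-3) = -4559/60 + 3 = -4379/60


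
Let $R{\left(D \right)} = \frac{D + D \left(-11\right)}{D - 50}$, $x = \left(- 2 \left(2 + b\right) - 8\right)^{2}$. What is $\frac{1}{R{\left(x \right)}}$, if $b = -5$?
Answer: $\frac{23}{20} \approx 1.15$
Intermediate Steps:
$x = 4$ ($x = \left(- 2 \left(2 - 5\right) - 8\right)^{2} = \left(\left(-2\right) \left(-3\right) - 8\right)^{2} = \left(6 - 8\right)^{2} = \left(-2\right)^{2} = 4$)
$R{\left(D \right)} = - \frac{10 D}{-50 + D}$ ($R{\left(D \right)} = \frac{D - 11 D}{-50 + D} = \frac{\left(-10\right) D}{-50 + D} = - \frac{10 D}{-50 + D}$)
$\frac{1}{R{\left(x \right)}} = \frac{1}{\left(-10\right) 4 \frac{1}{-50 + 4}} = \frac{1}{\left(-10\right) 4 \frac{1}{-46}} = \frac{1}{\left(-10\right) 4 \left(- \frac{1}{46}\right)} = \frac{1}{\frac{20}{23}} = \frac{23}{20}$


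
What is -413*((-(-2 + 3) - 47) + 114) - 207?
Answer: -27465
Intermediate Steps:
-413*((-(-2 + 3) - 47) + 114) - 207 = -413*((-1*1 - 47) + 114) - 207 = -413*((-1 - 47) + 114) - 207 = -413*(-48 + 114) - 207 = -413*66 - 207 = -27258 - 207 = -27465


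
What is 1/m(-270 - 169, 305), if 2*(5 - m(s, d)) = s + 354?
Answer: 2/95 ≈ 0.021053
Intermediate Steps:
m(s, d) = -172 - s/2 (m(s, d) = 5 - (s + 354)/2 = 5 - (354 + s)/2 = 5 + (-177 - s/2) = -172 - s/2)
1/m(-270 - 169, 305) = 1/(-172 - (-270 - 169)/2) = 1/(-172 - ½*(-439)) = 1/(-172 + 439/2) = 1/(95/2) = 2/95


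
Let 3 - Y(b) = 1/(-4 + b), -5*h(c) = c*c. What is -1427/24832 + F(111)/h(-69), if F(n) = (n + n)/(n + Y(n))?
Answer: -28605022733/480664059648 ≈ -0.059511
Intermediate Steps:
h(c) = -c²/5 (h(c) = -c*c/5 = -c²/5)
Y(b) = 3 - 1/(-4 + b)
F(n) = 2*n/(n + (-13 + 3*n)/(-4 + n)) (F(n) = (n + n)/(n + (-13 + 3*n)/(-4 + n)) = (2*n)/(n + (-13 + 3*n)/(-4 + n)) = 2*n/(n + (-13 + 3*n)/(-4 + n)))
-1427/24832 + F(111)/h(-69) = -1427/24832 + (2*111*(-4 + 111)/(-13 + 111² - 1*111))/((-⅕*(-69)²)) = -1427*1/24832 + (2*111*107/(-13 + 12321 - 111))/((-⅕*4761)) = -1427/24832 + (2*111*107/12197)/(-4761/5) = -1427/24832 + (2*111*(1/12197)*107)*(-5/4761) = -1427/24832 + (23754/12197)*(-5/4761) = -1427/24832 - 39590/19356639 = -28605022733/480664059648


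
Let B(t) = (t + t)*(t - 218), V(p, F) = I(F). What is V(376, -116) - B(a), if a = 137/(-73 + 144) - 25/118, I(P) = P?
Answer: 22005607811/35095442 ≈ 627.02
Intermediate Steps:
V(p, F) = F
a = 14391/8378 (a = 137/71 - 25*1/118 = 137*(1/71) - 25/118 = 137/71 - 25/118 = 14391/8378 ≈ 1.7177)
B(t) = 2*t*(-218 + t) (B(t) = (2*t)*(-218 + t) = 2*t*(-218 + t))
V(376, -116) - B(a) = -116 - 2*14391*(-218 + 14391/8378)/8378 = -116 - 2*14391*(-1812013)/(8378*8378) = -116 - 1*(-26076679083/35095442) = -116 + 26076679083/35095442 = 22005607811/35095442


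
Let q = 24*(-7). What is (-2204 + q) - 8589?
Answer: -10961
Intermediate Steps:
q = -168
(-2204 + q) - 8589 = (-2204 - 168) - 8589 = -2372 - 8589 = -10961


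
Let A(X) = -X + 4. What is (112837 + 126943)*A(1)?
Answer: 719340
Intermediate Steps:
A(X) = 4 - X
(112837 + 126943)*A(1) = (112837 + 126943)*(4 - 1*1) = 239780*(4 - 1) = 239780*3 = 719340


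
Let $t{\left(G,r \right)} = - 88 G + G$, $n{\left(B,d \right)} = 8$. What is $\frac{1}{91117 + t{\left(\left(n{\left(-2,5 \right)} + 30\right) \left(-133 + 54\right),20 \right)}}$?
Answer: $\frac{1}{352291} \approx 2.8386 \cdot 10^{-6}$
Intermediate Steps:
$t{\left(G,r \right)} = - 87 G$
$\frac{1}{91117 + t{\left(\left(n{\left(-2,5 \right)} + 30\right) \left(-133 + 54\right),20 \right)}} = \frac{1}{91117 - 87 \left(8 + 30\right) \left(-133 + 54\right)} = \frac{1}{91117 - 87 \cdot 38 \left(-79\right)} = \frac{1}{91117 - -261174} = \frac{1}{91117 + 261174} = \frac{1}{352291}$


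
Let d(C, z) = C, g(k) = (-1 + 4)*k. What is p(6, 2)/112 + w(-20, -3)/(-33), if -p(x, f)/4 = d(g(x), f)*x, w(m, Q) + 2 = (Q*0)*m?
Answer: -877/231 ≈ -3.7965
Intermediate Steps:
g(k) = 3*k
w(m, Q) = -2 (w(m, Q) = -2 + (Q*0)*m = -2 + 0*m = -2 + 0 = -2)
p(x, f) = -12*x**2 (p(x, f) = -4*3*x*x = -12*x**2)
p(6, 2)/112 + w(-20, -3)/(-33) = -12*6**2/112 - 2/(-33) = -12*36*(1/112) - 2*(-1/33) = -432*1/112 + 2/33 = -27/7 + 2/33 = -877/231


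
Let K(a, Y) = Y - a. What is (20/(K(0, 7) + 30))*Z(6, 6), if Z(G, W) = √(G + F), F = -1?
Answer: 20*√5/37 ≈ 1.2087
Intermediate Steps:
Z(G, W) = √(-1 + G) (Z(G, W) = √(G - 1) = √(-1 + G))
(20/(K(0, 7) + 30))*Z(6, 6) = (20/((7 - 1*0) + 30))*√(-1 + 6) = (20/((7 + 0) + 30))*√5 = (20/(7 + 30))*√5 = (20/37)*√5 = (20*(1/37))*√5 = 20*√5/37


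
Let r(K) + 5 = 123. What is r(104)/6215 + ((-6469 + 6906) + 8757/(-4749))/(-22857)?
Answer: -11664722/224875051665 ≈ -5.1872e-5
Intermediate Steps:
r(K) = 118 (r(K) = -5 + 123 = 118)
r(104)/6215 + ((-6469 + 6906) + 8757/(-4749))/(-22857) = 118/6215 + ((-6469 + 6906) + 8757/(-4749))/(-22857) = 118*(1/6215) + (437 + 8757*(-1/4749))*(-1/22857) = 118/6215 + (437 - 2919/1583)*(-1/22857) = 118/6215 + (688852/1583)*(-1/22857) = 118/6215 - 688852/36182631 = -11664722/224875051665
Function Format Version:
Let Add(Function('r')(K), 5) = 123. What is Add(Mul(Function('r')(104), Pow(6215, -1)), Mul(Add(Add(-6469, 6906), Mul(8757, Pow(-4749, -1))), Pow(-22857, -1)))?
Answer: Rational(-11664722, 224875051665) ≈ -5.1872e-5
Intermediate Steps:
Function('r')(K) = 118 (Function('r')(K) = Add(-5, 123) = 118)
Add(Mul(Function('r')(104), Pow(6215, -1)), Mul(Add(Add(-6469, 6906), Mul(8757, Pow(-4749, -1))), Pow(-22857, -1))) = Add(Mul(118, Pow(6215, -1)), Mul(Add(Add(-6469, 6906), Mul(8757, Pow(-4749, -1))), Pow(-22857, -1))) = Add(Mul(118, Rational(1, 6215)), Mul(Add(437, Mul(8757, Rational(-1, 4749))), Rational(-1, 22857))) = Add(Rational(118, 6215), Mul(Add(437, Rational(-2919, 1583)), Rational(-1, 22857))) = Add(Rational(118, 6215), Mul(Rational(688852, 1583), Rational(-1, 22857))) = Add(Rational(118, 6215), Rational(-688852, 36182631)) = Rational(-11664722, 224875051665)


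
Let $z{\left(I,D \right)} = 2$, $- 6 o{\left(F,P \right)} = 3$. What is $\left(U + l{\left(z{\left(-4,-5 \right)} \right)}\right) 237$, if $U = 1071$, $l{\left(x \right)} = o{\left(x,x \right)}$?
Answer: $\frac{507417}{2} \approx 2.5371 \cdot 10^{5}$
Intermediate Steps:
$o{\left(F,P \right)} = - \frac{1}{2}$ ($o{\left(F,P \right)} = \left(- \frac{1}{6}\right) 3 = - \frac{1}{2}$)
$l{\left(x \right)} = - \frac{1}{2}$
$\left(U + l{\left(z{\left(-4,-5 \right)} \right)}\right) 237 = \left(1071 - \frac{1}{2}\right) 237 = \frac{2141}{2} \cdot 237 = \frac{507417}{2}$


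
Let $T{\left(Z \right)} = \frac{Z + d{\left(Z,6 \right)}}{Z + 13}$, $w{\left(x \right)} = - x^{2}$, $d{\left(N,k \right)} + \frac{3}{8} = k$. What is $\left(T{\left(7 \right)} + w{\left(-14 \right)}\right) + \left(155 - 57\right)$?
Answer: $- \frac{15579}{160} \approx -97.369$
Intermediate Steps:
$d{\left(N,k \right)} = - \frac{3}{8} + k$
$T{\left(Z \right)} = \frac{\frac{45}{8} + Z}{13 + Z}$ ($T{\left(Z \right)} = \frac{Z + \left(- \frac{3}{8} + 6\right)}{Z + 13} = \frac{Z + \frac{45}{8}}{13 + Z} = \frac{\frac{45}{8} + Z}{13 + Z}$)
$\left(T{\left(7 \right)} + w{\left(-14 \right)}\right) + \left(155 - 57\right) = \left(\frac{\frac{45}{8} + 7}{13 + 7} - \left(-14\right)^{2}\right) + \left(155 - 57\right) = \left(\frac{1}{20} \cdot \frac{101}{8} - 196\right) + \left(155 - 57\right) = \left(\frac{1}{20} \cdot \frac{101}{8} - 196\right) + 98 = \left(\frac{101}{160} - 196\right) + 98 = - \frac{31259}{160} + 98 = - \frac{15579}{160}$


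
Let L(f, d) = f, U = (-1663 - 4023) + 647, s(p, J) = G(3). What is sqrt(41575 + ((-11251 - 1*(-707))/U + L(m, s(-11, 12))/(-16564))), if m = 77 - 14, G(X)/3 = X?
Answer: sqrt(72412450526838506441)/41732998 ≈ 203.90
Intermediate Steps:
G(X) = 3*X
s(p, J) = 9 (s(p, J) = 3*3 = 9)
U = -5039 (U = -5686 + 647 = -5039)
m = 63
sqrt(41575 + ((-11251 - 1*(-707))/U + L(m, s(-11, 12))/(-16564))) = sqrt(41575 + ((-11251 - 1*(-707))/(-5039) + 63/(-16564))) = sqrt(41575 + ((-11251 + 707)*(-1/5039) + 63*(-1/16564))) = sqrt(41575 + (-10544*(-1/5039) - 63/16564)) = sqrt(41575 + (10544/5039 - 63/16564)) = sqrt(41575 + 174333359/83465996) = sqrt(3470273117059/83465996) = sqrt(72412450526838506441)/41732998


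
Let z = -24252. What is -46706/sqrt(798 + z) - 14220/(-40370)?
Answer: 1422/4037 + 23353*I*sqrt(2606)/3909 ≈ 0.35224 + 304.98*I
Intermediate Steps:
-46706/sqrt(798 + z) - 14220/(-40370) = -46706/sqrt(798 - 24252) - 14220/(-40370) = -46706*(-I*sqrt(2606)/7818) - 14220*(-1/40370) = -46706*(-I*sqrt(2606)/7818) + 1422/4037 = -(-23353)*I*sqrt(2606)/3909 + 1422/4037 = 23353*I*sqrt(2606)/3909 + 1422/4037 = 1422/4037 + 23353*I*sqrt(2606)/3909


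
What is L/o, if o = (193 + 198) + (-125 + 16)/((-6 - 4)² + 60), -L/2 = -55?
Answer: 17600/62451 ≈ 0.28182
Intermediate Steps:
L = 110 (L = -2*(-55) = 110)
o = 62451/160 (o = 391 - 109/((-10)² + 60) = 391 - 109/(100 + 60) = 391 - 109/160 = 62451/160 ≈ 390.32)
L/o = 110/(62451/160) = 110*(160/62451) = 17600/62451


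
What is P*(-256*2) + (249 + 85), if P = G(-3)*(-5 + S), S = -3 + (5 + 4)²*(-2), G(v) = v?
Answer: -260786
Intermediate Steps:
S = -165 (S = -3 + 9²*(-2) = -3 + 81*(-2) = -3 - 162 = -165)
P = 510 (P = -3*(-5 - 165) = -3*(-170) = 510)
P*(-256*2) + (249 + 85) = 510*(-256*2) + (249 + 85) = 510*(-512) + 334 = -261120 + 334 = -260786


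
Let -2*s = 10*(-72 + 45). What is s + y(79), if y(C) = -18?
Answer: 117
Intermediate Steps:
s = 135 (s = -5*(-72 + 45) = -5*(-27) = -½*(-270) = 135)
s + y(79) = 135 - 18 = 117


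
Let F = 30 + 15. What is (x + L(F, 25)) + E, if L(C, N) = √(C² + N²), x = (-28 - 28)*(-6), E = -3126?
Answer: -2790 + 5*√106 ≈ -2738.5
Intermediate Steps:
F = 45
x = 336 (x = -56*(-6) = 336)
(x + L(F, 25)) + E = (336 + √(45² + 25²)) - 3126 = (336 + √(2025 + 625)) - 3126 = (336 + √2650) - 3126 = (336 + 5*√106) - 3126 = -2790 + 5*√106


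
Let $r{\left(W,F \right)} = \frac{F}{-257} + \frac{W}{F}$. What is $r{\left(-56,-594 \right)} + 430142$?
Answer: $\frac{32832492332}{76329} \approx 4.3014 \cdot 10^{5}$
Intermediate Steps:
$r{\left(W,F \right)} = - \frac{F}{257} + \frac{W}{F}$ ($r{\left(W,F \right)} = F \left(- \frac{1}{257}\right) + \frac{W}{F} = - \frac{F}{257} + \frac{W}{F}$)
$r{\left(-56,-594 \right)} + 430142 = \left(\left(- \frac{1}{257}\right) \left(-594\right) - \frac{56}{-594}\right) + 430142 = \left(\frac{594}{257} - - \frac{28}{297}\right) + 430142 = \left(\frac{594}{257} + \frac{28}{297}\right) + 430142 = \frac{183614}{76329} + 430142 = \frac{32832492332}{76329}$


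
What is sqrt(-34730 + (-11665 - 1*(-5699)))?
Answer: 2*I*sqrt(10174) ≈ 201.73*I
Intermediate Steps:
sqrt(-34730 + (-11665 - 1*(-5699))) = sqrt(-34730 + (-11665 + 5699)) = sqrt(-34730 - 5966) = sqrt(-40696) = 2*I*sqrt(10174)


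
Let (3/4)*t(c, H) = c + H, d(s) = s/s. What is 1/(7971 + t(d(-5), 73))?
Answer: 3/24209 ≈ 0.00012392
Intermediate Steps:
d(s) = 1
t(c, H) = 4*H/3 + 4*c/3 (t(c, H) = 4*(c + H)/3 = 4*(H + c)/3 = 4*H/3 + 4*c/3)
1/(7971 + t(d(-5), 73)) = 1/(7971 + ((4/3)*73 + (4/3)*1)) = 1/(7971 + (292/3 + 4/3)) = 1/(7971 + 296/3) = 1/(24209/3) = 3/24209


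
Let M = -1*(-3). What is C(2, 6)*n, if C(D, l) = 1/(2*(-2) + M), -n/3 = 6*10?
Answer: 180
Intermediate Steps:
M = 3
n = -180 (n = -18*10 = -3*60 = -180)
C(D, l) = -1 (C(D, l) = 1/(2*(-2) + 3) = 1/(-4 + 3) = 1/(-1) = -1)
C(2, 6)*n = -1*(-180) = 180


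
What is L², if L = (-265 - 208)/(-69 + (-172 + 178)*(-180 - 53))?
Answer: 223729/2152089 ≈ 0.10396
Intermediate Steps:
L = 473/1467 (L = -473/(-69 + 6*(-233)) = -473/(-69 - 1398) = -473/(-1467) = -473*(-1/1467) = 473/1467 ≈ 0.32243)
L² = (473/1467)² = 223729/2152089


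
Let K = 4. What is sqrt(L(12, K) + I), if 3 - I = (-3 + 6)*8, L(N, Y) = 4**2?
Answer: I*sqrt(5) ≈ 2.2361*I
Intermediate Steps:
L(N, Y) = 16
I = -21 (I = 3 - (-3 + 6)*8 = 3 - 3*8 = 3 - 1*24 = 3 - 24 = -21)
sqrt(L(12, K) + I) = sqrt(16 - 21) = sqrt(-5) = I*sqrt(5)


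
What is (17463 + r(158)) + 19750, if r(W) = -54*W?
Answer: 28681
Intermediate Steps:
(17463 + r(158)) + 19750 = (17463 - 54*158) + 19750 = (17463 - 8532) + 19750 = 8931 + 19750 = 28681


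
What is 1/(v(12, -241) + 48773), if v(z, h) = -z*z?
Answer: 1/48629 ≈ 2.0564e-5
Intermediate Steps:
v(z, h) = -z²
1/(v(12, -241) + 48773) = 1/(-1*12² + 48773) = 1/(-1*144 + 48773) = 1/(-144 + 48773) = 1/48629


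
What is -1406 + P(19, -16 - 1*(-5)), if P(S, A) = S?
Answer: -1387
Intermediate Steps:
-1406 + P(19, -16 - 1*(-5)) = -1406 + 19 = -1387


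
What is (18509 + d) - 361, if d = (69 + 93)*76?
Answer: 30460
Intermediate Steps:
d = 12312 (d = 162*76 = 12312)
(18509 + d) - 361 = (18509 + 12312) - 361 = 30821 - 361 = 30460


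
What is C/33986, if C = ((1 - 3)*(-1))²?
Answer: 2/16993 ≈ 0.00011770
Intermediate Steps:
C = 4 (C = (-2*(-1))² = 2² = 4)
C/33986 = 4/33986 = 4*(1/33986) = 2/16993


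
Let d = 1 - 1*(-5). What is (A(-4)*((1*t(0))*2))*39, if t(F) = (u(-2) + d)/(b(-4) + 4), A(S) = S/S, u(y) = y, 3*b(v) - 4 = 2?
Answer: 52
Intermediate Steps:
b(v) = 2 (b(v) = 4/3 + (⅓)*2 = 4/3 + ⅔ = 2)
d = 6 (d = 1 + 5 = 6)
A(S) = 1
t(F) = ⅔ (t(F) = (-2 + 6)/(2 + 4) = 4/6 = 4*(⅙) = ⅔)
(A(-4)*((1*t(0))*2))*39 = (1*((1*(⅔))*2))*39 = (1*((⅔)*2))*39 = (1*(4/3))*39 = (4/3)*39 = 52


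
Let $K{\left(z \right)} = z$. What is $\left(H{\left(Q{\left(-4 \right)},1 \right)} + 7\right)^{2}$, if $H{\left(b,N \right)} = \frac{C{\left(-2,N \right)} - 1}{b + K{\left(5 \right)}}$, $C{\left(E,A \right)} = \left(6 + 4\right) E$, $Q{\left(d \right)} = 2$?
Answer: $16$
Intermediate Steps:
$C{\left(E,A \right)} = 10 E$
$H{\left(b,N \right)} = - \frac{21}{5 + b}$ ($H{\left(b,N \right)} = \frac{10 \left(-2\right) - 1}{b + 5} = \frac{-20 - 1}{5 + b} = - \frac{21}{5 + b}$)
$\left(H{\left(Q{\left(-4 \right)},1 \right)} + 7\right)^{2} = \left(- \frac{21}{5 + 2} + 7\right)^{2} = \left(- \frac{21}{7} + 7\right)^{2} = \left(\left(-21\right) \frac{1}{7} + 7\right)^{2} = \left(-3 + 7\right)^{2} = 4^{2} = 16$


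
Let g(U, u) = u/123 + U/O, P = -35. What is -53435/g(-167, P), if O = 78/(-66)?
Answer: -85442565/225496 ≈ -378.91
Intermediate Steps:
O = -13/11 (O = 78*(-1/66) = -13/11 ≈ -1.1818)
g(U, u) = -11*U/13 + u/123 (g(U, u) = u/123 + U/(-13/11) = u*(1/123) + U*(-11/13) = u/123 - 11*U/13 = -11*U/13 + u/123)
-53435/g(-167, P) = -53435/(-11/13*(-167) + (1/123)*(-35)) = -53435/(1837/13 - 35/123) = -53435/225496/1599 = -53435*1599/225496 = -85442565/225496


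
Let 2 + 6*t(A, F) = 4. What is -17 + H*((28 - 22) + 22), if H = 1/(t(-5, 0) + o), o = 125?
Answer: -1577/94 ≈ -16.777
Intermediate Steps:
t(A, F) = 1/3 (t(A, F) = -1/3 + (1/6)*4 = -1/3 + 2/3 = 1/3)
H = 3/376 (H = 1/(1/3 + 125) = 1/(376/3) = 3/376 ≈ 0.0079787)
-17 + H*((28 - 22) + 22) = -17 + 3*((28 - 22) + 22)/376 = -17 + 3*(6 + 22)/376 = -17 + (3/376)*28 = -17 + 21/94 = -1577/94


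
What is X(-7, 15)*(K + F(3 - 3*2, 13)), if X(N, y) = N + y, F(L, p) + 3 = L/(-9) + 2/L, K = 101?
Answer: 2344/3 ≈ 781.33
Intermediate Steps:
F(L, p) = -3 + 2/L - L/9 (F(L, p) = -3 + (L/(-9) + 2/L) = -3 + (L*(-1/9) + 2/L) = -3 + (-L/9 + 2/L) = -3 + (2/L - L/9) = -3 + 2/L - L/9)
X(-7, 15)*(K + F(3 - 3*2, 13)) = (-7 + 15)*(101 + (-3 + 2/(3 - 3*2) - (3 - 3*2)/9)) = 8*(101 + (-3 + 2/(3 - 6) - (3 - 6)/9)) = 8*(101 + (-3 + 2/(-3) - 1/9*(-3))) = 8*(101 + (-3 + 2*(-1/3) + 1/3)) = 8*(101 + (-3 - 2/3 + 1/3)) = 8*(101 - 10/3) = 8*(293/3) = 2344/3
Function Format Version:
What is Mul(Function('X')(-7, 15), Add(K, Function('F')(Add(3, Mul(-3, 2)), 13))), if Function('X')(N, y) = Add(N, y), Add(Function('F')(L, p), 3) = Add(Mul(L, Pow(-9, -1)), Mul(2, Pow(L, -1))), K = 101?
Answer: Rational(2344, 3) ≈ 781.33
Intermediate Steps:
Function('F')(L, p) = Add(-3, Mul(2, Pow(L, -1)), Mul(Rational(-1, 9), L)) (Function('F')(L, p) = Add(-3, Add(Mul(L, Pow(-9, -1)), Mul(2, Pow(L, -1)))) = Add(-3, Add(Mul(L, Rational(-1, 9)), Mul(2, Pow(L, -1)))) = Add(-3, Add(Mul(Rational(-1, 9), L), Mul(2, Pow(L, -1)))) = Add(-3, Add(Mul(2, Pow(L, -1)), Mul(Rational(-1, 9), L))) = Add(-3, Mul(2, Pow(L, -1)), Mul(Rational(-1, 9), L)))
Mul(Function('X')(-7, 15), Add(K, Function('F')(Add(3, Mul(-3, 2)), 13))) = Mul(Add(-7, 15), Add(101, Add(-3, Mul(2, Pow(Add(3, Mul(-3, 2)), -1)), Mul(Rational(-1, 9), Add(3, Mul(-3, 2)))))) = Mul(8, Add(101, Add(-3, Mul(2, Pow(Add(3, -6), -1)), Mul(Rational(-1, 9), Add(3, -6))))) = Mul(8, Add(101, Add(-3, Mul(2, Pow(-3, -1)), Mul(Rational(-1, 9), -3)))) = Mul(8, Add(101, Add(-3, Mul(2, Rational(-1, 3)), Rational(1, 3)))) = Mul(8, Add(101, Add(-3, Rational(-2, 3), Rational(1, 3)))) = Mul(8, Add(101, Rational(-10, 3))) = Mul(8, Rational(293, 3)) = Rational(2344, 3)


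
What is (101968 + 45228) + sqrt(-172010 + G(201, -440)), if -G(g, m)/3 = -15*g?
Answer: 147196 + I*sqrt(162965) ≈ 1.472e+5 + 403.69*I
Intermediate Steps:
G(g, m) = 45*g (G(g, m) = -(-45)*g = 45*g)
(101968 + 45228) + sqrt(-172010 + G(201, -440)) = (101968 + 45228) + sqrt(-172010 + 45*201) = 147196 + sqrt(-172010 + 9045) = 147196 + sqrt(-162965) = 147196 + I*sqrt(162965)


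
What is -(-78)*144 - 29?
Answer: 11203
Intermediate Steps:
-(-78)*144 - 29 = -78*(-144) - 29 = 11232 - 29 = 11203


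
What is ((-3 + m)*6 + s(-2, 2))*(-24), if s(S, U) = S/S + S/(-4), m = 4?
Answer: -180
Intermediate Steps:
s(S, U) = 1 - S/4 (s(S, U) = 1 + S*(-¼) = 1 - S/4)
((-3 + m)*6 + s(-2, 2))*(-24) = ((-3 + 4)*6 + (1 - ¼*(-2)))*(-24) = (1*6 + (1 + ½))*(-24) = (6 + 3/2)*(-24) = (15/2)*(-24) = -180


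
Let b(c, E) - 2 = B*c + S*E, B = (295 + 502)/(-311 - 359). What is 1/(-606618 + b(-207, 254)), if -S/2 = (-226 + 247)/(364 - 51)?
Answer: -209710/127168950493 ≈ -1.6491e-6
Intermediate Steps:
S = -42/313 (S = -2*(-226 + 247)/(364 - 51) = -42/313 ≈ -0.13419)
B = -797/670 (B = 797/(-670) = 797*(-1/670) = -797/670 ≈ -1.1896)
b(c, E) = 2 - 797*c/670 - 42*E/313 (b(c, E) = 2 + (-797*c/670 - 42*E/313) = 2 - 797*c/670 - 42*E/313)
1/(-606618 + b(-207, 254)) = 1/(-606618 + (2 - 797/670*(-207) - 42/313*254)) = 1/(-606618 + (2 + 164979/670 - 10668/313)) = 1/(-606618 + 44910287/209710) = 1/(-127168950493/209710) = -209710/127168950493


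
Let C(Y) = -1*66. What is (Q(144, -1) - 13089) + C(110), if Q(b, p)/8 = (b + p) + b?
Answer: -10859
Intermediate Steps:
Q(b, p) = 8*p + 16*b (Q(b, p) = 8*((b + p) + b) = 8*(p + 2*b) = 8*p + 16*b)
C(Y) = -66
(Q(144, -1) - 13089) + C(110) = ((8*(-1) + 16*144) - 13089) - 66 = ((-8 + 2304) - 13089) - 66 = (2296 - 13089) - 66 = -10793 - 66 = -10859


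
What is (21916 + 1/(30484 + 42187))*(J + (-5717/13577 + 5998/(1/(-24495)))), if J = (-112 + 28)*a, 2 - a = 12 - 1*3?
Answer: -3176935625628298036407/986654167 ≈ -3.2199e+12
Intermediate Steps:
a = -7 (a = 2 - (12 - 1*3) = 2 - (12 - 3) = 2 - 1*9 = 2 - 9 = -7)
J = 588 (J = (-112 + 28)*(-7) = -84*(-7) = 588)
(21916 + 1/(30484 + 42187))*(J + (-5717/13577 + 5998/(1/(-24495)))) = (21916 + 1/(30484 + 42187))*(588 + (-5717/13577 + 5998/(1/(-24495)))) = (21916 + 1/72671)*(588 + (-5717*1/13577 + 5998/(-1/24495))) = (21916 + 1/72671)*(588 + (-5717/13577 + 5998*(-24495))) = 1592657637*(588 + (-5717/13577 - 146921010))/72671 = 1592657637*(588 - 1994746558487/13577)/72671 = (1592657637/72671)*(-1994738575211/13577) = -3176935625628298036407/986654167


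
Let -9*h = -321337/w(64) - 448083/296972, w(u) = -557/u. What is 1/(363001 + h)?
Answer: 1488720636/534299931310771 ≈ 2.7863e-6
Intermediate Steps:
h = -6107148277865/1488720636 (h = -(-321337/((-557/64)) - 448083/296972)/9 = -(-321337/((-557*1/64)) - 448083*1/296972)/9 = -(-321337/(-557/64) - 448083/296972)/9 = -(-321337*(-64/557) - 448083/296972)/9 = -(20565568/557 - 448083/296972)/9 = -⅑*6107148277865/165413404 = -6107148277865/1488720636 ≈ -4102.3)
1/(363001 + h) = 1/(363001 - 6107148277865/1488720636) = 1/(534299931310771/1488720636) = 1488720636/534299931310771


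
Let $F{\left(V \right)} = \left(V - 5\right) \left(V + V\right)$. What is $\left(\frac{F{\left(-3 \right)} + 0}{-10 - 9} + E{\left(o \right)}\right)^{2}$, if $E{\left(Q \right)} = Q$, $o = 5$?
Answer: $\frac{2209}{361} \approx 6.1191$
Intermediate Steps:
$F{\left(V \right)} = 2 V \left(-5 + V\right)$ ($F{\left(V \right)} = \left(-5 + V\right) 2 V = 2 V \left(-5 + V\right)$)
$\left(\frac{F{\left(-3 \right)} + 0}{-10 - 9} + E{\left(o \right)}\right)^{2} = \left(\frac{2 \left(-3\right) \left(-5 - 3\right) + 0}{-10 - 9} + 5\right)^{2} = \left(\frac{2 \left(-3\right) \left(-8\right) + 0}{-19} + 5\right)^{2} = \left(\left(48 + 0\right) \left(- \frac{1}{19}\right) + 5\right)^{2} = \left(48 \left(- \frac{1}{19}\right) + 5\right)^{2} = \left(- \frac{48}{19} + 5\right)^{2} = \left(\frac{47}{19}\right)^{2} = \frac{2209}{361}$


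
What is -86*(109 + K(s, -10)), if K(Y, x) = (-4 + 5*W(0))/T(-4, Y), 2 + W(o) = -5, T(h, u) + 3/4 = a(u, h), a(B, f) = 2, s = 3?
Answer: -33454/5 ≈ -6690.8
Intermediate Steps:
T(h, u) = 5/4 (T(h, u) = -¾ + 2 = 5/4)
W(o) = -7 (W(o) = -2 - 5 = -7)
K(Y, x) = -156/5 (K(Y, x) = (-4 + 5*(-7))/(5/4) = (-4 - 35)*(⅘) = -39*⅘ = -156/5)
-86*(109 + K(s, -10)) = -86*(109 - 156/5) = -86*389/5 = -33454/5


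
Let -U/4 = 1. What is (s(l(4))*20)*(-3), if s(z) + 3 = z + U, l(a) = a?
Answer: 180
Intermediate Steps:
U = -4 (U = -4*1 = -4)
s(z) = -7 + z (s(z) = -3 + (z - 4) = -3 + (-4 + z) = -7 + z)
(s(l(4))*20)*(-3) = ((-7 + 4)*20)*(-3) = -3*20*(-3) = -60*(-3) = 180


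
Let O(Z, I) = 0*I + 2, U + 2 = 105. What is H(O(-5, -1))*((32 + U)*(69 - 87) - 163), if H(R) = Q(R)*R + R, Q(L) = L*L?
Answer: -25930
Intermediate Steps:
U = 103 (U = -2 + 105 = 103)
Q(L) = L**2
O(Z, I) = 2 (O(Z, I) = 0 + 2 = 2)
H(R) = R + R**3 (H(R) = R**2*R + R = R**3 + R = R + R**3)
H(O(-5, -1))*((32 + U)*(69 - 87) - 163) = (2 + 2**3)*((32 + 103)*(69 - 87) - 163) = (2 + 8)*(135*(-18) - 163) = 10*(-2430 - 163) = 10*(-2593) = -25930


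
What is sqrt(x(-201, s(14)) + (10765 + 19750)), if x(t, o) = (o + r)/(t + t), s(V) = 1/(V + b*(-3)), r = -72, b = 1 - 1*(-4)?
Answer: sqrt(4931375406)/402 ≈ 174.69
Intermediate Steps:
b = 5 (b = 1 + 4 = 5)
s(V) = 1/(-15 + V) (s(V) = 1/(V + 5*(-3)) = 1/(V - 15) = 1/(-15 + V))
x(t, o) = (-72 + o)/(2*t) (x(t, o) = (o - 72)/(t + t) = (-72 + o)/((2*t)) = (-72 + o)*(1/(2*t)) = (-72 + o)/(2*t))
sqrt(x(-201, s(14)) + (10765 + 19750)) = sqrt((1/2)*(-72 + 1/(-15 + 14))/(-201) + (10765 + 19750)) = sqrt((1/2)*(-1/201)*(-72 + 1/(-1)) + 30515) = sqrt((1/2)*(-1/201)*(-72 - 1) + 30515) = sqrt((1/2)*(-1/201)*(-73) + 30515) = sqrt(73/402 + 30515) = sqrt(12267103/402) = sqrt(4931375406)/402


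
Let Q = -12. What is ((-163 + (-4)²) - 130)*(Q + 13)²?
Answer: -277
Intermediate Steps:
((-163 + (-4)²) - 130)*(Q + 13)² = ((-163 + (-4)²) - 130)*(-12 + 13)² = ((-163 + 16) - 130)*1² = (-147 - 130)*1 = -277*1 = -277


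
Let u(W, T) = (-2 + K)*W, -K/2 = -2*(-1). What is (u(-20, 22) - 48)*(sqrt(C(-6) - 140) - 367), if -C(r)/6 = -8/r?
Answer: -26424 + 144*I*sqrt(37) ≈ -26424.0 + 875.92*I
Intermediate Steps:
C(r) = 48/r (C(r) = -(-48)/r = 48/r)
K = -4 (K = -(-4)*(-1) = -2*2 = -4)
u(W, T) = -6*W (u(W, T) = (-2 - 4)*W = -6*W)
(u(-20, 22) - 48)*(sqrt(C(-6) - 140) - 367) = (-6*(-20) - 48)*(sqrt(48/(-6) - 140) - 367) = (120 - 48)*(sqrt(48*(-1/6) - 140) - 367) = 72*(sqrt(-8 - 140) - 367) = 72*(sqrt(-148) - 367) = 72*(2*I*sqrt(37) - 367) = 72*(-367 + 2*I*sqrt(37)) = -26424 + 144*I*sqrt(37)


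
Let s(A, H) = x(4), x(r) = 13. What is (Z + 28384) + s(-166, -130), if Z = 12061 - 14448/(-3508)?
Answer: 35485278/877 ≈ 40462.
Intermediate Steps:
s(A, H) = 13
Z = 10581109/877 (Z = 12061 - 14448*(-1/3508) = 12061 + 3612/877 = 10581109/877 ≈ 12065.)
(Z + 28384) + s(-166, -130) = (10581109/877 + 28384) + 13 = 35473877/877 + 13 = 35485278/877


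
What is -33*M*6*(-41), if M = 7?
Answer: 56826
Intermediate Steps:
-33*M*6*(-41) = -231*6*(-41) = -33*42*(-41) = -1386*(-41) = 56826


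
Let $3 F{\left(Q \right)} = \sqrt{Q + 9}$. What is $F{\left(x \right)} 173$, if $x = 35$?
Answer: $\frac{346 \sqrt{11}}{3} \approx 382.52$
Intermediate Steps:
$F{\left(Q \right)} = \frac{\sqrt{9 + Q}}{3}$ ($F{\left(Q \right)} = \frac{\sqrt{Q + 9}}{3} = \frac{\sqrt{9 + Q}}{3}$)
$F{\left(x \right)} 173 = \frac{\sqrt{9 + 35}}{3} \cdot 173 = \frac{\sqrt{44}}{3} \cdot 173 = \frac{2 \sqrt{11}}{3} \cdot 173 = \frac{346 \sqrt{11}}{3}$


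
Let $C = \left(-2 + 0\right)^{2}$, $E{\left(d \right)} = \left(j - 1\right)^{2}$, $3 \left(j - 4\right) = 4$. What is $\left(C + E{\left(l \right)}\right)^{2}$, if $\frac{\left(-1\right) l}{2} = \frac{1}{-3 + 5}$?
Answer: $\frac{42025}{81} \approx 518.83$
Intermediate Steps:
$j = \frac{16}{3}$ ($j = 4 + \frac{1}{3} \cdot 4 = 4 + \frac{4}{3} = \frac{16}{3} \approx 5.3333$)
$l = -1$ ($l = - \frac{2}{-3 + 5} = - \frac{2}{2} = \left(-2\right) \frac{1}{2} = -1$)
$E{\left(d \right)} = \frac{169}{9}$ ($E{\left(d \right)} = \left(\frac{16}{3} - 1\right)^{2} = \left(\frac{13}{3}\right)^{2} = \frac{169}{9}$)
$C = 4$ ($C = \left(-2\right)^{2} = 4$)
$\left(C + E{\left(l \right)}\right)^{2} = \left(4 + \frac{169}{9}\right)^{2} = \left(\frac{205}{9}\right)^{2} = \frac{42025}{81}$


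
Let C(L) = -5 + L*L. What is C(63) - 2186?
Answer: 1778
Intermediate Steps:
C(L) = -5 + L²
C(63) - 2186 = (-5 + 63²) - 2186 = (-5 + 3969) - 2186 = 3964 - 2186 = 1778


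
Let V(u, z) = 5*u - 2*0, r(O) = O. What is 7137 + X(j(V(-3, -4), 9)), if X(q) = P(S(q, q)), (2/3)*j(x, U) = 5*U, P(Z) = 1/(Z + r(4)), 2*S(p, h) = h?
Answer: 1077691/151 ≈ 7137.0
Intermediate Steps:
S(p, h) = h/2
V(u, z) = 5*u (V(u, z) = 5*u + 0 = 5*u)
P(Z) = 1/(4 + Z) (P(Z) = 1/(Z + 4) = 1/(4 + Z))
j(x, U) = 15*U/2 (j(x, U) = 3*(5*U)/2 = 15*U/2)
X(q) = 1/(4 + q/2)
7137 + X(j(V(-3, -4), 9)) = 7137 + 2/(8 + (15/2)*9) = 7137 + 2/(8 + 135/2) = 7137 + 2/(151/2) = 7137 + 2*(2/151) = 7137 + 4/151 = 1077691/151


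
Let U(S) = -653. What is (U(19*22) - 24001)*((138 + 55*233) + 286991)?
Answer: -7394819376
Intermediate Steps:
(U(19*22) - 24001)*((138 + 55*233) + 286991) = (-653 - 24001)*((138 + 55*233) + 286991) = -24654*((138 + 12815) + 286991) = -24654*(12953 + 286991) = -24654*299944 = -7394819376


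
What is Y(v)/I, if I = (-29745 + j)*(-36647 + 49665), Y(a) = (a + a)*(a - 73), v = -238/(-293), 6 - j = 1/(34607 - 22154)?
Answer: 31343814957/103471290759197644 ≈ 3.0292e-7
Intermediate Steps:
j = 74717/12453 (j = 6 - 1/(34607 - 22154) = 6 - 1/12453 = 74717/12453 ≈ 5.9999)
v = 238/293 (v = -238*(-1/293) = 238/293 ≈ 0.81229)
Y(a) = 2*a*(-73 + a) (Y(a) = (2*a)*(-73 + a) = 2*a*(-73 + a))
I = -4821083099824/12453 (I = (-29745 + 74717/12453)*(-36647 + 49665) = -370339768/12453*13018 = -4821083099824/12453 ≈ -3.8714e+8)
Y(v)/I = (2*(238/293)*(-73 + 238/293))/(-4821083099824/12453) = (2*(238/293)*(-21151/293))*(-12453/4821083099824) = -10067876/85849*(-12453/4821083099824) = 31343814957/103471290759197644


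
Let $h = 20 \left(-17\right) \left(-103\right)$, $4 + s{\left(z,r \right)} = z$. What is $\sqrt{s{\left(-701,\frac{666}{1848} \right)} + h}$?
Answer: $\sqrt{34315} \approx 185.24$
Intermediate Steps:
$s{\left(z,r \right)} = -4 + z$
$h = 35020$ ($h = \left(-340\right) \left(-103\right) = 35020$)
$\sqrt{s{\left(-701,\frac{666}{1848} \right)} + h} = \sqrt{\left(-4 - 701\right) + 35020} = \sqrt{-705 + 35020} = \sqrt{34315}$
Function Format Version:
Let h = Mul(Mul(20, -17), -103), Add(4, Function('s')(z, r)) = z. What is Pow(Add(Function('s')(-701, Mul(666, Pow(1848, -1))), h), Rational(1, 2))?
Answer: Pow(34315, Rational(1, 2)) ≈ 185.24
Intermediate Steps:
Function('s')(z, r) = Add(-4, z)
h = 35020 (h = Mul(-340, -103) = 35020)
Pow(Add(Function('s')(-701, Mul(666, Pow(1848, -1))), h), Rational(1, 2)) = Pow(Add(Add(-4, -701), 35020), Rational(1, 2)) = Pow(Add(-705, 35020), Rational(1, 2)) = Pow(34315, Rational(1, 2))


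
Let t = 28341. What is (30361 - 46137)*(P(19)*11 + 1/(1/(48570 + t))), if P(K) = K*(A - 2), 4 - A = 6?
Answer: -1200159200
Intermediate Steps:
A = -2 (A = 4 - 1*6 = 4 - 6 = -2)
P(K) = -4*K (P(K) = K*(-2 - 2) = K*(-4) = -4*K)
(30361 - 46137)*(P(19)*11 + 1/(1/(48570 + t))) = (30361 - 46137)*(-4*19*11 + 1/(1/(48570 + 28341))) = -15776*(-76*11 + 1/(1/76911)) = -15776*(-836 + 1/(1/76911)) = -15776*(-836 + 76911) = -15776*76075 = -1200159200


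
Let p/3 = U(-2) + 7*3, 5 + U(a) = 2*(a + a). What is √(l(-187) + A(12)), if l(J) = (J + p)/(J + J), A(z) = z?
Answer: √1739474/374 ≈ 3.5264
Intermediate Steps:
U(a) = -5 + 4*a (U(a) = -5 + 2*(a + a) = -5 + 2*(2*a) = -5 + 4*a)
p = 24 (p = 3*((-5 + 4*(-2)) + 7*3) = 3*((-5 - 8) + 21) = 3*(-13 + 21) = 3*8 = 24)
l(J) = (24 + J)/(2*J) (l(J) = (J + 24)/(J + J) = (24 + J)/((2*J)) = (24 + J)*(1/(2*J)) = (24 + J)/(2*J))
√(l(-187) + A(12)) = √((½)*(24 - 187)/(-187) + 12) = √((½)*(-1/187)*(-163) + 12) = √(163/374 + 12) = √(4651/374) = √1739474/374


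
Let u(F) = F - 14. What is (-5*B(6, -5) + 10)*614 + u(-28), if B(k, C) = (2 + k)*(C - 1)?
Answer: 153458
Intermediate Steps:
B(k, C) = (-1 + C)*(2 + k) (B(k, C) = (2 + k)*(-1 + C) = (-1 + C)*(2 + k))
u(F) = -14 + F
(-5*B(6, -5) + 10)*614 + u(-28) = (-5*(-2 - 1*6 + 2*(-5) - 5*6) + 10)*614 + (-14 - 28) = (-5*(-2 - 6 - 10 - 30) + 10)*614 - 42 = (-5*(-48) + 10)*614 - 42 = (240 + 10)*614 - 42 = 250*614 - 42 = 153500 - 42 = 153458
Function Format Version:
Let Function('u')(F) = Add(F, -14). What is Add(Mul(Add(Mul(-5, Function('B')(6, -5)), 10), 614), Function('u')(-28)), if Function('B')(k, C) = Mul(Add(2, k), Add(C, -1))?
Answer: 153458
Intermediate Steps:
Function('B')(k, C) = Mul(Add(-1, C), Add(2, k)) (Function('B')(k, C) = Mul(Add(2, k), Add(-1, C)) = Mul(Add(-1, C), Add(2, k)))
Function('u')(F) = Add(-14, F)
Add(Mul(Add(Mul(-5, Function('B')(6, -5)), 10), 614), Function('u')(-28)) = Add(Mul(Add(Mul(-5, Add(-2, Mul(-1, 6), Mul(2, -5), Mul(-5, 6))), 10), 614), Add(-14, -28)) = Add(Mul(Add(Mul(-5, Add(-2, -6, -10, -30)), 10), 614), -42) = Add(Mul(Add(Mul(-5, -48), 10), 614), -42) = Add(Mul(Add(240, 10), 614), -42) = Add(Mul(250, 614), -42) = Add(153500, -42) = 153458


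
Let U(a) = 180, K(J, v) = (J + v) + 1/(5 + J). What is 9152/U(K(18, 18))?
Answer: 2288/45 ≈ 50.844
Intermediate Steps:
K(J, v) = J + v + 1/(5 + J)
9152/U(K(18, 18)) = 9152/180 = 9152*(1/180) = 2288/45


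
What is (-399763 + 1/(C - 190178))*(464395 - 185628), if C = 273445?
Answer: -9279335449567240/83267 ≈ -1.1144e+11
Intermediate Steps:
(-399763 + 1/(C - 190178))*(464395 - 185628) = (-399763 + 1/(273445 - 190178))*(464395 - 185628) = (-399763 + 1/83267)*278767 = -33287065720/83267*278767 = -9279335449567240/83267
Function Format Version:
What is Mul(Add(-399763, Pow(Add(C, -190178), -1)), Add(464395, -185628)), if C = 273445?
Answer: Rational(-9279335449567240, 83267) ≈ -1.1144e+11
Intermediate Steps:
Mul(Add(-399763, Pow(Add(C, -190178), -1)), Add(464395, -185628)) = Mul(Add(-399763, Pow(Add(273445, -190178), -1)), Add(464395, -185628)) = Mul(Add(-399763, Pow(83267, -1)), 278767) = Mul(Add(-399763, Rational(1, 83267)), 278767) = Mul(Rational(-33287065720, 83267), 278767) = Rational(-9279335449567240, 83267)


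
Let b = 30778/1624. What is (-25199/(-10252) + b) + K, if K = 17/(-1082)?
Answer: 12043932869/562952698 ≈ 21.394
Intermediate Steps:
K = -17/1082 (K = 17*(-1/1082) = -17/1082 ≈ -0.015712)
b = 15389/812 (b = 30778*(1/1624) = 15389/812 ≈ 18.952)
(-25199/(-10252) + b) + K = (-25199/(-10252) + 15389/812) - 17/1082 = (-25199*(-1/10252) + 15389/812) - 17/1082 = (25199/10252 + 15389/812) - 17/1082 = 11139351/520289 - 17/1082 = 12043932869/562952698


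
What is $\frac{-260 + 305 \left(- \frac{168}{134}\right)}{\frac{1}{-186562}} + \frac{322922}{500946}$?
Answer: $\frac{2011205145088927}{16781691} \approx 1.1985 \cdot 10^{8}$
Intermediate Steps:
$\frac{-260 + 305 \left(- \frac{168}{134}\right)}{\frac{1}{-186562}} + \frac{322922}{500946} = \frac{-260 + 305 \left(\left(-168\right) \frac{1}{134}\right)}{- \frac{1}{186562}} + 322922 \cdot \frac{1}{500946} = \left(-260 + 305 \left(- \frac{84}{67}\right)\right) \left(-186562\right) + \frac{161461}{250473} = \left(-260 - \frac{25620}{67}\right) \left(-186562\right) + \frac{161461}{250473} = \left(- \frac{43040}{67}\right) \left(-186562\right) + \frac{161461}{250473} = \frac{8029628480}{67} + \frac{161461}{250473} = \frac{2011205145088927}{16781691}$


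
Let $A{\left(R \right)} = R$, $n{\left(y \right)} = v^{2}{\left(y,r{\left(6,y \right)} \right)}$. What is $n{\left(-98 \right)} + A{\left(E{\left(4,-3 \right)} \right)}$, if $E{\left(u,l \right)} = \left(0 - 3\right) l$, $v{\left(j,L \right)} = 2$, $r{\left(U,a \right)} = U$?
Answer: $13$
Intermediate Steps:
$E{\left(u,l \right)} = - 3 l$
$n{\left(y \right)} = 4$ ($n{\left(y \right)} = 2^{2} = 4$)
$n{\left(-98 \right)} + A{\left(E{\left(4,-3 \right)} \right)} = 4 - -9 = 4 + 9 = 13$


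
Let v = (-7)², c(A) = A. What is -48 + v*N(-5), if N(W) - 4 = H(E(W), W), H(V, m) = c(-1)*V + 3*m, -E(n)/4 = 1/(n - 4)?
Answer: -5479/9 ≈ -608.78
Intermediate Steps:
v = 49
E(n) = -4/(-4 + n) (E(n) = -4/(n - 4) = -4/(-4 + n))
H(V, m) = -V + 3*m
N(W) = 4 + 3*W + 4/(-4 + W) (N(W) = 4 + (-(-4)/(-4 + W) + 3*W) = 4 + (4/(-4 + W) + 3*W) = 4 + (3*W + 4/(-4 + W)) = 4 + 3*W + 4/(-4 + W))
-48 + v*N(-5) = -48 + 49*((4 + (-4 - 5)*(4 + 3*(-5)))/(-4 - 5)) = -48 + 49*((4 - 9*(4 - 15))/(-9)) = -48 + 49*(-(4 - 9*(-11))/9) = -48 + 49*(-(4 + 99)/9) = -48 + 49*(-⅑*103) = -48 + 49*(-103/9) = -48 - 5047/9 = -5479/9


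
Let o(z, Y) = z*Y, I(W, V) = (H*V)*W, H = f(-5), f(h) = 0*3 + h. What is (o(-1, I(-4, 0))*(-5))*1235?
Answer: 0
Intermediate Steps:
f(h) = h (f(h) = 0 + h = h)
H = -5
I(W, V) = -5*V*W (I(W, V) = (-5*V)*W = -5*V*W)
o(z, Y) = Y*z
(o(-1, I(-4, 0))*(-5))*1235 = ((-5*0*(-4)*(-1))*(-5))*1235 = ((0*(-1))*(-5))*1235 = (0*(-5))*1235 = 0*1235 = 0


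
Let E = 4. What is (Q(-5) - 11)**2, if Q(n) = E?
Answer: 49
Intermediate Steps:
Q(n) = 4
(Q(-5) - 11)**2 = (4 - 11)**2 = (-7)**2 = 49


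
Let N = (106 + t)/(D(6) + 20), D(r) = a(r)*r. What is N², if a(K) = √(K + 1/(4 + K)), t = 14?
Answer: 55764000/203401 - 2160000*√610/203401 ≈ 11.878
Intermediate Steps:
D(r) = r*√((1 + r*(4 + r))/(4 + r)) (D(r) = √((1 + r*(4 + r))/(4 + r))*r = r*√((1 + r*(4 + r))/(4 + r)))
N = 120/(20 + 3*√610/5) (N = (106 + 14)/(6*√((1 + 6*(4 + 6))/(4 + 6)) + 20) = 120/(6*√((1 + 6*10)/10) + 20) = 120/(6*√((1 + 60)/10) + 20) = 120/(6*√((⅒)*61) + 20) = 120/(6*√(61/10) + 20) = 120/(6*(√610/10) + 20) = 120/(3*√610/5 + 20) = 120/(20 + 3*√610/5) ≈ 3.4464)
N² = (6000/451 - 180*√610/451)²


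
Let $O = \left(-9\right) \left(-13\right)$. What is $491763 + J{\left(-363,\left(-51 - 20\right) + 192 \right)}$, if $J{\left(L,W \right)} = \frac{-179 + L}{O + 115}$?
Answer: $\frac{57044237}{116} \approx 4.9176 \cdot 10^{5}$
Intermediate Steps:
$O = 117$
$J{\left(L,W \right)} = - \frac{179}{232} + \frac{L}{232}$ ($J{\left(L,W \right)} = \frac{-179 + L}{117 + 115} = \frac{-179 + L}{232} = \left(-179 + L\right) \frac{1}{232} = - \frac{179}{232} + \frac{L}{232}$)
$491763 + J{\left(-363,\left(-51 - 20\right) + 192 \right)} = 491763 + \left(- \frac{179}{232} + \frac{1}{232} \left(-363\right)\right) = 491763 - \frac{271}{116} = \frac{57044237}{116}$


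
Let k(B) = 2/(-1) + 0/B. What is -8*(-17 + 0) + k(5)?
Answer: 134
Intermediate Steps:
k(B) = -2 (k(B) = 2*(-1) + 0 = -2 + 0 = -2)
-8*(-17 + 0) + k(5) = -8*(-17 + 0) - 2 = -8*(-17) - 2 = 136 - 2 = 134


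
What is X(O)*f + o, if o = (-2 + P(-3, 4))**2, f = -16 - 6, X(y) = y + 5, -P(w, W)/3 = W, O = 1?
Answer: 64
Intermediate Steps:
P(w, W) = -3*W
X(y) = 5 + y
f = -22
o = 196 (o = (-2 - 3*4)**2 = (-2 - 12)**2 = (-14)**2 = 196)
X(O)*f + o = (5 + 1)*(-22) + 196 = 6*(-22) + 196 = -132 + 196 = 64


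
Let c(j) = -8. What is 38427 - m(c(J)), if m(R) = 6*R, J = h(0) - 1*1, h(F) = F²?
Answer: 38475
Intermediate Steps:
J = -1 (J = 0² - 1*1 = 0 - 1 = -1)
38427 - m(c(J)) = 38427 - 6*(-8) = 38427 - 1*(-48) = 38427 + 48 = 38475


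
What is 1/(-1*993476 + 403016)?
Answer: -1/590460 ≈ -1.6936e-6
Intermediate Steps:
1/(-1*993476 + 403016) = 1/(-993476 + 403016) = 1/(-590460) = -1/590460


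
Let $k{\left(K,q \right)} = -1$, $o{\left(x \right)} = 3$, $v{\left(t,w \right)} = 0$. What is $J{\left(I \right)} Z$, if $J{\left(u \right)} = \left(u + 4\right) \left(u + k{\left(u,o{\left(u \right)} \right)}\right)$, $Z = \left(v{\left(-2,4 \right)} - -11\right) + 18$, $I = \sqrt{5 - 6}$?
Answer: $-145 + 87 i \approx -145.0 + 87.0 i$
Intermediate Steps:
$I = i$ ($I = \sqrt{-1} = i \approx 1.0 i$)
$Z = 29$ ($Z = \left(0 - -11\right) + 18 = \left(0 + 11\right) + 18 = 11 + 18 = 29$)
$J{\left(u \right)} = \left(-1 + u\right) \left(4 + u\right)$ ($J{\left(u \right)} = \left(u + 4\right) \left(u - 1\right) = \left(4 + u\right) \left(-1 + u\right) = \left(-1 + u\right) \left(4 + u\right)$)
$J{\left(I \right)} Z = \left(-4 + i^{2} + 3 i\right) 29 = \left(-4 - 1 + 3 i\right) 29 = \left(-5 + 3 i\right) 29 = -145 + 87 i$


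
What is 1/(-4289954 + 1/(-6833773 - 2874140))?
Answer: -9707913/41646500206003 ≈ -2.3310e-7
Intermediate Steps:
1/(-4289954 + 1/(-6833773 - 2874140)) = 1/(-4289954 + 1/(-9707913)) = 1/(-4289954 - 1/9707913) = 1/(-41646500206003/9707913) = -9707913/41646500206003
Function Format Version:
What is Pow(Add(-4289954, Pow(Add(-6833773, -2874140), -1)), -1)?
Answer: Rational(-9707913, 41646500206003) ≈ -2.3310e-7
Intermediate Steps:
Pow(Add(-4289954, Pow(Add(-6833773, -2874140), -1)), -1) = Pow(Add(-4289954, Pow(-9707913, -1)), -1) = Pow(Add(-4289954, Rational(-1, 9707913)), -1) = Pow(Rational(-41646500206003, 9707913), -1) = Rational(-9707913, 41646500206003)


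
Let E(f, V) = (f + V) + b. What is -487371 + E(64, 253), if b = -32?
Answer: -487086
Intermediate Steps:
E(f, V) = -32 + V + f (E(f, V) = (f + V) - 32 = (V + f) - 32 = -32 + V + f)
-487371 + E(64, 253) = -487371 + (-32 + 253 + 64) = -487371 + 285 = -487086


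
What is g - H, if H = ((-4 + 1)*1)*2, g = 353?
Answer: 359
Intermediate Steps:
H = -6 (H = -3*1*2 = -3*2 = -6)
g - H = 353 - 1*(-6) = 353 + 6 = 359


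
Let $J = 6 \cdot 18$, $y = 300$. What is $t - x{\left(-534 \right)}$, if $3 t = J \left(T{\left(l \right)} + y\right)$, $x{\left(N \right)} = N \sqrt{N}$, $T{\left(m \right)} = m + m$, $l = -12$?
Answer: $9936 + 534 i \sqrt{534} \approx 9936.0 + 12340.0 i$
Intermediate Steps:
$T{\left(m \right)} = 2 m$
$x{\left(N \right)} = N^{\frac{3}{2}}$
$J = 108$
$t = 9936$ ($t = \frac{108 \left(2 \left(-12\right) + 300\right)}{3} = \frac{108 \left(-24 + 300\right)}{3} = \frac{108 \cdot 276}{3} = \frac{1}{3} \cdot 29808 = 9936$)
$t - x{\left(-534 \right)} = 9936 - \left(-534\right)^{\frac{3}{2}} = 9936 - - 534 i \sqrt{534} = 9936 + 534 i \sqrt{534}$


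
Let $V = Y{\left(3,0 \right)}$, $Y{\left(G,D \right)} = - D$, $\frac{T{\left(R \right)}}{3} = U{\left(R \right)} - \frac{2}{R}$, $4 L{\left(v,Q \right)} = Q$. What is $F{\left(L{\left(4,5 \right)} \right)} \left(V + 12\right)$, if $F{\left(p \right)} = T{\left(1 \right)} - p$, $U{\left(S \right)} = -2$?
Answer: $-159$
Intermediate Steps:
$L{\left(v,Q \right)} = \frac{Q}{4}$
$T{\left(R \right)} = -6 - \frac{6}{R}$ ($T{\left(R \right)} = 3 \left(-2 - \frac{2}{R}\right) = -6 - \frac{6}{R}$)
$V = 0$ ($V = \left(-1\right) 0 = 0$)
$F{\left(p \right)} = -12 - p$ ($F{\left(p \right)} = \left(-6 - \frac{6}{1}\right) - p = \left(-6 - 6\right) - p = -12 - p$)
$F{\left(L{\left(4,5 \right)} \right)} \left(V + 12\right) = \left(-12 - \frac{1}{4} \cdot 5\right) \left(0 + 12\right) = \left(-12 - \frac{5}{4}\right) 12 = \left(- \frac{53}{4}\right) 12 = -159$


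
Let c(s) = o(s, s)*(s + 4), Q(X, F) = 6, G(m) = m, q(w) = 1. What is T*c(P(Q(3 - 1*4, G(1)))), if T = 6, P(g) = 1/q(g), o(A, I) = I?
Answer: 30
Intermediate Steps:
P(g) = 1 (P(g) = 1/1 = 1)
c(s) = s*(4 + s) (c(s) = s*(s + 4) = s*(4 + s))
T*c(P(Q(3 - 1*4, G(1)))) = 6*(1*(4 + 1)) = 6*(1*5) = 6*5 = 30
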